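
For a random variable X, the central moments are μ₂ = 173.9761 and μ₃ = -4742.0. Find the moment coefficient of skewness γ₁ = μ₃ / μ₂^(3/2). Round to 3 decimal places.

-2.066

σ = √μ₂ = √173.9761 = 13.19000
σ³ = μ₂^(3/2) = 2294.74476
γ₁ = μ₃/σ³ = -4742.0 / 2294.74476 ≈ -2.066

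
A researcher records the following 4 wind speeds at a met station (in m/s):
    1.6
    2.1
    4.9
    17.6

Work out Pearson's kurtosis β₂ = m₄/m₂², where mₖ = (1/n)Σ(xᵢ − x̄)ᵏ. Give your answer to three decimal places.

2.225

x̄ = 6.5500
Σ(xᵢ − x̄)² = 169.1300 ⇒ m₂ = 42.28250
Σ(xᵢ − x̄)⁴ = 15908.9440 ⇒ m₄ = 3977.23601
m₂² = 1787.80981
β₂ = m₄/m₂² = 3977.23601 / 1787.80981 ≈ 2.225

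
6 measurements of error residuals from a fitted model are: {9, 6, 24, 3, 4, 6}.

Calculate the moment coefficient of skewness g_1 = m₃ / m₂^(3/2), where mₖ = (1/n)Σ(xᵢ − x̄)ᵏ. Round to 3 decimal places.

x̄ = (9 + 6 + 24 + 3 + 4 + 6) / 6 = 8.6667
deviations (xᵢ − x̄): 0.3333, -2.6667, 15.3333, -5.6667, -4.6667, -2.6667
Σ(xᵢ − x̄)² = 303.3333 ⇒ m₂ = 303.3333/6 = 50.55556
Σ(xᵢ − x̄)³ = 3283.5556 ⇒ m₃ = 3283.5556/6 = 547.25926
m₂^(3/2) = 50.55556^(1.5) = 359.46229
g_1 = m₃ / m₂^(3/2) = 547.25926 / 359.46229 ≈ 1.522

1.522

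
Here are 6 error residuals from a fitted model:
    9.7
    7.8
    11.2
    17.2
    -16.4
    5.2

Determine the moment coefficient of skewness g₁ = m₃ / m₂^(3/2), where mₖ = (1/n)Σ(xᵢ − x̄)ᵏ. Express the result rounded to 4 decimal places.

-1.2952

x̄ = (9.7 + 7.8 + 11.2 + 17.2 - 16.4 + 5.2) / 6 = 5.7833
deviations (xᵢ − x̄): 3.9167, 2.0167, 5.4167, 11.4167, -22.1833, -0.5833
Σ(xᵢ − x̄)² = 671.5283 ⇒ m₂ = 671.5283/6 = 111.92139
Σ(xᵢ − x̄)³ = -9201.3606 ⇒ m₃ = -9201.3606/6 = -1533.56009
m₂^(3/2) = 111.92139^(1.5) = 1184.04889
g₁ = m₃ / m₂^(3/2) = -1533.56009 / 1184.04889 ≈ -1.2952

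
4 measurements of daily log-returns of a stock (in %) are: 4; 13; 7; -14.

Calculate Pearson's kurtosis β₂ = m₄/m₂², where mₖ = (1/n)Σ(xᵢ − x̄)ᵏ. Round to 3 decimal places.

x̄ = 2.5000
Σ(xᵢ − x̄)² = 405.0000 ⇒ m₂ = 101.25000
Σ(xᵢ − x̄)⁴ = 86690.2500 ⇒ m₄ = 21672.56250
m₂² = 10251.56250
β₂ = m₄/m₂² = 21672.56250 / 10251.56250 ≈ 2.114

2.114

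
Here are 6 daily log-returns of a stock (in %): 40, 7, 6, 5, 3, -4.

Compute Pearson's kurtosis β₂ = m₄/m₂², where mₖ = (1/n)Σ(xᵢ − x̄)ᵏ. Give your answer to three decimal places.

3.795

x̄ = 9.5000
Σ(xᵢ − x̄)² = 1193.5000 ⇒ m₂ = 198.91667
Σ(xᵢ − x̄)⁴ = 900964.3750 ⇒ m₄ = 150160.72917
m₂² = 39567.84028
β₂ = m₄/m₂² = 150160.72917 / 39567.84028 ≈ 3.795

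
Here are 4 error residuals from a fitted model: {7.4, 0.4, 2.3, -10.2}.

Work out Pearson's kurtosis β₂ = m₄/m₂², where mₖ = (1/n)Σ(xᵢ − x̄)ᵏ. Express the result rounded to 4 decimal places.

2.0443

x̄ = -0.0250
Σ(xᵢ − x̄)² = 164.2475 ⇒ m₂ = 41.06187
Σ(xᵢ − x̄)⁴ = 13787.2295 ⇒ m₄ = 3446.80738
m₂² = 1686.07758
β₂ = m₄/m₂² = 3446.80738 / 1686.07758 ≈ 2.0443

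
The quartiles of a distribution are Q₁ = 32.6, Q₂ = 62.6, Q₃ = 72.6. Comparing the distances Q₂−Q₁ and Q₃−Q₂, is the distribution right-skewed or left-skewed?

left-skewed

Q₂ − Q₁ = 30.0;  Q₃ − Q₂ = 10.0
Q₂ − Q₁ > Q₃ − Q₂ ⇒ the lower half is more spread out ⇒ left-skewed.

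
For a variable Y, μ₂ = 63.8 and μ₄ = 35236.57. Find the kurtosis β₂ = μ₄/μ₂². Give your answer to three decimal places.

μ₂² = 63.8² = 4070.44000
μ₄/μ₂² = 35236.57 / 4070.44000 = 8.65670
β₂ ≈ 8.657

8.657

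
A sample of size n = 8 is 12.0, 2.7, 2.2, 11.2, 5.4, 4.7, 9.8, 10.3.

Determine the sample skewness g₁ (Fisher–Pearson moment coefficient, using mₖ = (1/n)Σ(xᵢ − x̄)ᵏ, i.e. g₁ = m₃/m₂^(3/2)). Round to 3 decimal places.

x̄ = (12.0 + 2.7 + 2.2 + 11.2 + 5.4 + 4.7 + 9.8 + 10.3) / 8 = 7.2875
deviations (xᵢ − x̄): 4.7125, -4.5875, -5.0875, 3.9125, -1.8875, -2.5875, 2.5125, 3.0125
Σ(xᵢ − x̄)² = 110.0888 ⇒ m₂ = 110.0888/8 = 13.76109
Σ(xᵢ − x̄)³ = -44.5267 ⇒ m₃ = -44.5267/8 = -5.56583
m₂^(3/2) = 13.76109^(1.5) = 51.04808
g₁ = m₃ / m₂^(3/2) = -5.56583 / 51.04808 ≈ -0.109

-0.109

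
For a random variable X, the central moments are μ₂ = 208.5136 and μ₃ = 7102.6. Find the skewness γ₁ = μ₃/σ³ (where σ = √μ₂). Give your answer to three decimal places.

2.359

σ = √μ₂ = √208.5136 = 14.44000
σ³ = μ₂^(3/2) = 3010.93638
γ₁ = μ₃/σ³ = 7102.6 / 3010.93638 ≈ 2.359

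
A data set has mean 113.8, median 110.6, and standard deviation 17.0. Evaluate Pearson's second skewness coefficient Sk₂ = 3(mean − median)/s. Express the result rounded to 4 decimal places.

0.5647

Sk₂ = 3(113.8 − 110.6) / 17.0 = 3 × 3.2000 / 17.0
    = 9.6000 / 17.0 ≈ 0.5647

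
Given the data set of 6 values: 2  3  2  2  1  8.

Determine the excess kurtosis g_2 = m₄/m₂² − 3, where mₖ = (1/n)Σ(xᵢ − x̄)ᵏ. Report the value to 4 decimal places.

x̄ = 3.0000
Σ(xᵢ − x̄)² = 32.0000 ⇒ m₂ = 5.33333
Σ(xᵢ − x̄)⁴ = 644.0000 ⇒ m₄ = 107.33333
m₂² = 28.44444
g_2 = m₄/m₂² − 3 = 3.77344 − 3 ≈ 0.7734

0.7734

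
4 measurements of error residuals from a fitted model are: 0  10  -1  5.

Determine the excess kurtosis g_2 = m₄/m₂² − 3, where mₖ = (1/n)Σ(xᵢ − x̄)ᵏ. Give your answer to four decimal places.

-1.4144

x̄ = 3.5000
Σ(xᵢ − x̄)² = 77.0000 ⇒ m₂ = 19.25000
Σ(xᵢ − x̄)⁴ = 2350.2500 ⇒ m₄ = 587.56250
m₂² = 370.56250
g_2 = m₄/m₂² − 3 = 1.58560 − 3 ≈ -1.4144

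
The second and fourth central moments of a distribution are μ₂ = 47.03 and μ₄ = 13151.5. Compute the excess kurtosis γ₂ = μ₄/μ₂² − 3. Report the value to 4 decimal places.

μ₂² = 47.03² = 2211.82090
μ₄/μ₂² = 13151.5 / 2211.82090 = 5.94601
γ₂ = 5.94601 − 3 ≈ 2.9460

2.9460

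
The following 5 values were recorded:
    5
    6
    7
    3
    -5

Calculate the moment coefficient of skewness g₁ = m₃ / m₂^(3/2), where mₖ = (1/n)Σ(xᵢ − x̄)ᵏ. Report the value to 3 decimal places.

x̄ = (5 + 6 + 7 + 3 - 5) / 5 = 3.2000
deviations (xᵢ − x̄): 1.8000, 2.8000, 3.8000, -0.2000, -8.2000
Σ(xᵢ − x̄)² = 92.8000 ⇒ m₂ = 92.8000/5 = 18.56000
Σ(xᵢ − x̄)³ = -468.7200 ⇒ m₃ = -468.7200/5 = -93.74400
m₂^(3/2) = 18.56000^(1.5) = 79.95893
g₁ = m₃ / m₂^(3/2) = -93.74400 / 79.95893 ≈ -1.172

-1.172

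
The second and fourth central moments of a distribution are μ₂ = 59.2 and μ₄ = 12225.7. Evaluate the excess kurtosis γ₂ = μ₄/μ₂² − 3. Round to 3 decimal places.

0.488

μ₂² = 59.2² = 3504.64000
μ₄/μ₂² = 12225.7 / 3504.64000 = 3.48843
γ₂ = 3.48843 − 3 ≈ 0.488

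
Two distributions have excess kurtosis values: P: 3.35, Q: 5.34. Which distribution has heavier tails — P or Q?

Higher excess kurtosis ⇒ heavier tails relative to the normal distribution.
3.35 vs 5.34: the larger is 5.34, so Q has heavier tails.

Q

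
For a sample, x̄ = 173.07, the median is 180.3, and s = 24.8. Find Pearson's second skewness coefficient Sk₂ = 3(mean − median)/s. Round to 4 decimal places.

Sk₂ = 3(173.07 − 180.3) / 24.8 = 3 × -7.2300 / 24.8
    = -21.6900 / 24.8 ≈ -0.8746

-0.8746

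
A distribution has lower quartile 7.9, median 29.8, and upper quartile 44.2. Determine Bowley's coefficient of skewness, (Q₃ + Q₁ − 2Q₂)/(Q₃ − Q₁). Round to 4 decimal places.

-0.2066

numerator: Q₃ + Q₁ − 2Q₂ = 44.2 + 7.9 − 2×29.8 = -7.5000
denominator: Q₃ − Q₁ = 44.2 − 7.9 = 36.3000
Bowley skewness = -7.5000 / 36.3000 ≈ -0.2066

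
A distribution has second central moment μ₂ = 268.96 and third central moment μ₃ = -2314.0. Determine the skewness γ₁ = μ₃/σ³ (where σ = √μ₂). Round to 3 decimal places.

-0.525

σ = √μ₂ = √268.96 = 16.40000
σ³ = μ₂^(3/2) = 4410.94400
γ₁ = μ₃/σ³ = -2314.0 / 4410.94400 ≈ -0.525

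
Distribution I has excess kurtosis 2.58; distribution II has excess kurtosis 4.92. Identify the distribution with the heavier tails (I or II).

Higher excess kurtosis ⇒ heavier tails relative to the normal distribution.
2.58 vs 4.92: the larger is 4.92, so II has heavier tails.

II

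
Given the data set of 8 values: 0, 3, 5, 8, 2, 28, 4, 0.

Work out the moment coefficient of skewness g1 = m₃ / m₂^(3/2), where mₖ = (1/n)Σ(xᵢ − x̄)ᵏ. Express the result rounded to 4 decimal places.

x̄ = (0 + 3 + 5 + 8 + 2 + 28 + 4 + 0) / 8 = 6.2500
deviations (xᵢ − x̄): -6.2500, -3.2500, -1.2500, 1.7500, -4.2500, 21.7500, -2.2500, -6.2500
Σ(xᵢ − x̄)² = 589.5000 ⇒ m₂ = 589.5000/8 = 73.68750
Σ(xᵢ − x̄)³ = 9681.7500 ⇒ m₃ = 9681.7500/8 = 1210.21875
m₂^(3/2) = 73.68750^(1.5) = 632.54399
g1 = m₃ / m₂^(3/2) = 1210.21875 / 632.54399 ≈ 1.9133

1.9133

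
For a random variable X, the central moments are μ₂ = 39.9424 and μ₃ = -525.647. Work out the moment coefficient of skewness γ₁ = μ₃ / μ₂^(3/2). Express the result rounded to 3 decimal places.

-2.082

σ = √μ₂ = √39.9424 = 6.32000
σ³ = μ₂^(3/2) = 252.43597
γ₁ = μ₃/σ³ = -525.647 / 252.43597 ≈ -2.082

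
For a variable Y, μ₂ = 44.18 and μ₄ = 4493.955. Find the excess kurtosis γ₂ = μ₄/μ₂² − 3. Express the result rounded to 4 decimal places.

-0.6976

μ₂² = 44.18² = 1951.87240
μ₄/μ₂² = 4493.955 / 1951.87240 = 2.30238
γ₂ = 2.30238 − 3 ≈ -0.6976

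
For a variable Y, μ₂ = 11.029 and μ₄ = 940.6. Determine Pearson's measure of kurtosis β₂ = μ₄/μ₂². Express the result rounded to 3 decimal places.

μ₂² = 11.029² = 121.63884
μ₄/μ₂² = 940.6 / 121.63884 = 7.73273
β₂ ≈ 7.733

7.733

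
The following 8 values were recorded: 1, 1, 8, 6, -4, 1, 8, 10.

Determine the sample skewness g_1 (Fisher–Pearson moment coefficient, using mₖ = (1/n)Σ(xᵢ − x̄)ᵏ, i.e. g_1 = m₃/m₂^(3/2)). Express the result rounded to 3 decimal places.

x̄ = (1 + 1 + 8 + 6 - 4 + 1 + 8 + 10) / 8 = 3.8750
deviations (xᵢ − x̄): -2.8750, -2.8750, 4.1250, 2.1250, -7.8750, -2.8750, 4.1250, 6.1250
Σ(xᵢ − x̄)² = 162.8750 ⇒ m₂ = 162.8750/8 = 20.35938
Σ(xᵢ − x̄)³ = -179.9063 ⇒ m₃ = -179.9063/8 = -22.48828
m₂^(3/2) = 20.35938^(1.5) = 91.86428
g_1 = m₃ / m₂^(3/2) = -22.48828 / 91.86428 ≈ -0.245

-0.245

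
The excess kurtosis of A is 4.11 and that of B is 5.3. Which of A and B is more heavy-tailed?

Higher excess kurtosis ⇒ heavier tails relative to the normal distribution.
4.11 vs 5.3: the larger is 5.3, so B has heavier tails.

B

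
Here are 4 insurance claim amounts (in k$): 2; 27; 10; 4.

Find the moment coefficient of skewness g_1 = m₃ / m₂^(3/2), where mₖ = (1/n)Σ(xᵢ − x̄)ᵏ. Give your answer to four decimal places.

0.8712

x̄ = (2 + 27 + 10 + 4) / 4 = 10.7500
deviations (xᵢ − x̄): -8.7500, 16.2500, -0.7500, -6.7500
Σ(xᵢ − x̄)² = 386.7500 ⇒ m₂ = 386.7500/4 = 96.68750
Σ(xᵢ − x̄)³ = 3313.1250 ⇒ m₃ = 3313.1250/4 = 828.28125
m₂^(3/2) = 96.68750^(1.5) = 950.72627
g_1 = m₃ / m₂^(3/2) = 828.28125 / 950.72627 ≈ 0.8712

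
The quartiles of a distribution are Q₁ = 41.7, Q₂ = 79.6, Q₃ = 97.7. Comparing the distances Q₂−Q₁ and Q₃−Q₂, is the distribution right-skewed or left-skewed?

Q₂ − Q₁ = 37.9;  Q₃ − Q₂ = 18.1
Q₂ − Q₁ > Q₃ − Q₂ ⇒ the lower half is more spread out ⇒ left-skewed.

left-skewed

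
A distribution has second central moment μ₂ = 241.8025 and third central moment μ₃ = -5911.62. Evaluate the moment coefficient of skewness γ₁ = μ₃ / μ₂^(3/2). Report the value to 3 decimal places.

-1.572

σ = √μ₂ = √241.8025 = 15.55000
σ³ = μ₂^(3/2) = 3760.02888
γ₁ = μ₃/σ³ = -5911.62 / 3760.02888 ≈ -1.572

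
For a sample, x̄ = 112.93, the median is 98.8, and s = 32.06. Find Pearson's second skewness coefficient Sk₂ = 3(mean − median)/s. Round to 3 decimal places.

1.322

Sk₂ = 3(112.93 − 98.8) / 32.06 = 3 × 14.1300 / 32.06
    = 42.3900 / 32.06 ≈ 1.322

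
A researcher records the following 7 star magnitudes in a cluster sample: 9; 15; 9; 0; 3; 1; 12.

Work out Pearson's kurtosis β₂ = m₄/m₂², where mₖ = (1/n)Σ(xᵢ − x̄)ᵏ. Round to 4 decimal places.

x̄ = 7.0000
Σ(xᵢ − x̄)² = 198.0000 ⇒ m₂ = 28.28571
Σ(xᵢ − x̄)⁴ = 8706.0000 ⇒ m₄ = 1243.71429
m₂² = 800.08163
β₂ = m₄/m₂² = 1243.71429 / 800.08163 ≈ 1.5545

1.5545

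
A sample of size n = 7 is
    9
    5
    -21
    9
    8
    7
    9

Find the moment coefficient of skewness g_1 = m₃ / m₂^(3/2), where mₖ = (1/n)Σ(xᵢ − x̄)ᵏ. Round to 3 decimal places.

-1.968

x̄ = (9 + 5 - 21 + 9 + 8 + 7 + 9) / 7 = 3.7143
deviations (xᵢ − x̄): 5.2857, 1.2857, -24.7143, 5.2857, 4.2857, 3.2857, 5.2857
Σ(xᵢ − x̄)² = 725.4286 ⇒ m₂ = 725.4286/7 = 103.63265
Σ(xᵢ − x̄)³ = -14536.0408 ⇒ m₃ = -14536.0408/7 = -2076.57726
m₂^(3/2) = 103.63265^(1.5) = 1054.98170
g_1 = m₃ / m₂^(3/2) = -2076.57726 / 1054.98170 ≈ -1.968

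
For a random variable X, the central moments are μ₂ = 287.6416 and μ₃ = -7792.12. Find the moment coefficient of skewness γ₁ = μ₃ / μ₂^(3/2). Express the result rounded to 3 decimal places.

σ = √μ₂ = √287.6416 = 16.96000
σ³ = μ₂^(3/2) = 4878.40154
γ₁ = μ₃/σ³ = -7792.12 / 4878.40154 ≈ -1.597

-1.597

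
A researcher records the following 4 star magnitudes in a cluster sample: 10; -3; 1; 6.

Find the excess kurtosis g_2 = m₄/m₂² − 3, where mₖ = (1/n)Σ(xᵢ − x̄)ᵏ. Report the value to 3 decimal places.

x̄ = 3.5000
Σ(xᵢ − x̄)² = 97.0000 ⇒ m₂ = 24.25000
Σ(xᵢ − x̄)⁴ = 3648.2500 ⇒ m₄ = 912.06250
m₂² = 588.06250
g_2 = m₄/m₂² − 3 = 1.55096 − 3 ≈ -1.449

-1.449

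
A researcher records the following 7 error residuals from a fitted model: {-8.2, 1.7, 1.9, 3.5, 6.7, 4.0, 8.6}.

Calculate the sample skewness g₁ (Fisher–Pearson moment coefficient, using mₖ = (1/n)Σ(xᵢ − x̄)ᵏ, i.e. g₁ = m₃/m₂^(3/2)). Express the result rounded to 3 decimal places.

-1.126

x̄ = (-8.2 + 1.7 + 1.9 + 3.5 + 6.7 + 4.0 + 8.6) / 7 = 2.6000
deviations (xᵢ − x̄): -10.8000, -0.9000, -0.7000, 0.9000, 4.1000, 1.4000, 6.0000
Σ(xᵢ − x̄)² = 173.5200 ⇒ m₂ = 173.5200/7 = 24.78857
Σ(xᵢ − x̄)³ = -972.3900 ⇒ m₃ = -972.3900/7 = -138.91286
m₂^(3/2) = 24.78857^(1.5) = 123.41764
g₁ = m₃ / m₂^(3/2) = -138.91286 / 123.41764 ≈ -1.126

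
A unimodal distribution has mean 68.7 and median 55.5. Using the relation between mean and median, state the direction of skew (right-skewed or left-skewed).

mean − median = 68.7 − 55.5 = 13.2
mean > median ⇒ the longer tail is on the right ⇒ right-skewed (positively skewed).

right-skewed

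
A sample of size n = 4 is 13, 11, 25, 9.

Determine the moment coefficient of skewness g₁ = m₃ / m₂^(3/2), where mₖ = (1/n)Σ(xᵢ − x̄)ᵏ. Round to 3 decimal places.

x̄ = (13 + 11 + 25 + 9) / 4 = 14.5000
deviations (xᵢ − x̄): -1.5000, -3.5000, 10.5000, -5.5000
Σ(xᵢ − x̄)² = 155.0000 ⇒ m₂ = 155.0000/4 = 38.75000
Σ(xᵢ − x̄)³ = 945.0000 ⇒ m₃ = 945.0000/4 = 236.25000
m₂^(3/2) = 38.75000^(1.5) = 241.21680
g₁ = m₃ / m₂^(3/2) = 236.25000 / 241.21680 ≈ 0.979

0.979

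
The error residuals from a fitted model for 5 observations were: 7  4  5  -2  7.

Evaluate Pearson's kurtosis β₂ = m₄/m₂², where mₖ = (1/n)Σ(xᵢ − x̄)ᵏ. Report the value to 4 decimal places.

x̄ = 4.2000
Σ(xᵢ − x̄)² = 54.8000 ⇒ m₂ = 10.96000
Σ(xᵢ − x̄)⁴ = 1600.9760 ⇒ m₄ = 320.19520
m₂² = 120.12160
β₂ = m₄/m₂² = 320.19520 / 120.12160 ≈ 2.6656

2.6656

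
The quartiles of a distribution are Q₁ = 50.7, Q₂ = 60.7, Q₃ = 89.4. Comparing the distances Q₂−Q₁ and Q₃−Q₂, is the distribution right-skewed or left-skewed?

right-skewed

Q₂ − Q₁ = 10.0;  Q₃ − Q₂ = 28.7
Q₃ − Q₂ > Q₂ − Q₁ ⇒ the upper half is more spread out ⇒ right-skewed.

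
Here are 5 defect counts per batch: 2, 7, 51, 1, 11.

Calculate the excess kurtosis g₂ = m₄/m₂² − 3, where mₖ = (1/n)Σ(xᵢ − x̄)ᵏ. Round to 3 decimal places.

x̄ = 14.4000
Σ(xᵢ − x̄)² = 1739.2000 ⇒ m₂ = 347.84000
Σ(xᵢ − x̄)⁴ = 1853437.2160 ⇒ m₄ = 370687.44320
m₂² = 120992.66560
g₂ = m₄/m₂² − 3 = 3.06372 − 3 ≈ 0.064

0.064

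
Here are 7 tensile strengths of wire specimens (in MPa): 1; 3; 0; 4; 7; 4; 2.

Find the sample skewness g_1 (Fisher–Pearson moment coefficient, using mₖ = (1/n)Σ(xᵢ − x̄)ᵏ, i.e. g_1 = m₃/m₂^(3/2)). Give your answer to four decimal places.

0.4385

x̄ = (1 + 3 + 0 + 4 + 7 + 4 + 2) / 7 = 3.0000
deviations (xᵢ − x̄): -2.0000, 0.0000, -3.0000, 1.0000, 4.0000, 1.0000, -1.0000
Σ(xᵢ − x̄)² = 32.0000 ⇒ m₂ = 32.0000/7 = 4.57143
Σ(xᵢ − x̄)³ = 30.0000 ⇒ m₃ = 30.0000/7 = 4.28571
m₂^(3/2) = 4.57143^(1.5) = 9.77413
g_1 = m₃ / m₂^(3/2) = 4.28571 / 9.77413 ≈ 0.4385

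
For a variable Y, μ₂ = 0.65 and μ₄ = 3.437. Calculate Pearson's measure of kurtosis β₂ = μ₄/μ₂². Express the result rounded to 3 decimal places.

8.135

μ₂² = 0.65² = 0.42250
μ₄/μ₂² = 3.437 / 0.42250 = 8.13491
β₂ ≈ 8.135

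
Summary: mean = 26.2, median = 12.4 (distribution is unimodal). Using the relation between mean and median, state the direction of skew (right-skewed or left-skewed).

mean − median = 26.2 − 12.4 = 13.8
mean > median ⇒ the longer tail is on the right ⇒ right-skewed (positively skewed).

right-skewed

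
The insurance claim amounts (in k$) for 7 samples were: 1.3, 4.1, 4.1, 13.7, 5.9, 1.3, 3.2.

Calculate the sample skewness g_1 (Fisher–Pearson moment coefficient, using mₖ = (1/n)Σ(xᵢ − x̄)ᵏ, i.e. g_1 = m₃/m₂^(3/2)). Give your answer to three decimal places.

x̄ = (1.3 + 4.1 + 4.1 + 13.7 + 5.9 + 1.3 + 3.2) / 7 = 4.8000
deviations (xᵢ − x̄): -3.5000, -0.7000, -0.7000, 8.9000, 1.1000, -3.5000, -1.6000
Σ(xᵢ − x̄)² = 108.4600 ⇒ m₂ = 108.4600/7 = 15.49429
Σ(xᵢ − x̄)³ = 615.7680 ⇒ m₃ = 615.7680/7 = 87.96686
m₂^(3/2) = 15.49429^(1.5) = 60.98982
g_1 = m₃ / m₂^(3/2) = 87.96686 / 60.98982 ≈ 1.442

1.442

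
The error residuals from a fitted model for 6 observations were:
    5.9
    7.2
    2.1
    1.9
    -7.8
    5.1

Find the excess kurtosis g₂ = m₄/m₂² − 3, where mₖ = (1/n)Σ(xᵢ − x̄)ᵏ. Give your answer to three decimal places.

x̄ = 2.4000
Σ(xᵢ − x̄)² = 146.9600 ⇒ m₂ = 24.49333
Σ(xᵢ − x̄)⁴ = 11558.4404 ⇒ m₄ = 1926.40673
m₂² = 599.92338
g₂ = m₄/m₂² − 3 = 3.21109 − 3 ≈ 0.211

0.211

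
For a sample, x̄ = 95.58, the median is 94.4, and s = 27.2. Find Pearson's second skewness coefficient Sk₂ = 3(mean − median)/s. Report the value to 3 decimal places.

0.130

Sk₂ = 3(95.58 − 94.4) / 27.2 = 3 × 1.1800 / 27.2
    = 3.5400 / 27.2 ≈ 0.130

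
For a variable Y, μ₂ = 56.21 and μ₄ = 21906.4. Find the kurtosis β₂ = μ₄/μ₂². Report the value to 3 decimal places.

μ₂² = 56.21² = 3159.56410
μ₄/μ₂² = 21906.4 / 3159.56410 = 6.93336
β₂ ≈ 6.933

6.933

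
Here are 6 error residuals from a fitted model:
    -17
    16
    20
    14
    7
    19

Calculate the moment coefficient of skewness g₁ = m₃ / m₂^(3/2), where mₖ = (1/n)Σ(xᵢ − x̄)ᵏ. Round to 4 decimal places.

-1.3941

x̄ = (-17 + 16 + 20 + 14 + 7 + 19) / 6 = 9.8333
deviations (xᵢ − x̄): -26.8333, 6.1667, 10.1667, 4.1667, -2.8333, 9.1667
Σ(xᵢ − x̄)² = 970.8333 ⇒ m₂ = 970.8333/6 = 161.80556
Σ(xᵢ − x̄)³ = -17215.5556 ⇒ m₃ = -17215.5556/6 = -2869.25926
m₂^(3/2) = 161.80556^(1.5) = 2058.21218
g₁ = m₃ / m₂^(3/2) = -2869.25926 / 2058.21218 ≈ -1.3941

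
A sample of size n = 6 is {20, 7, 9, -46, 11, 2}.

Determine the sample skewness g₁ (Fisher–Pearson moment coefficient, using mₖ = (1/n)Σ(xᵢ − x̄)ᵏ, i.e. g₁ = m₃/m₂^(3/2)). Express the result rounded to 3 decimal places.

-1.531

x̄ = (20 + 7 + 9 - 46 + 11 + 2) / 6 = 0.5000
deviations (xᵢ − x̄): 19.5000, 6.5000, 8.5000, -46.5000, 10.5000, 1.5000
Σ(xᵢ − x̄)² = 2769.5000 ⇒ m₂ = 2769.5000/6 = 461.58333
Σ(xᵢ − x̄)³ = -91080.0000 ⇒ m₃ = -91080.0000/6 = -15180.00000
m₂^(3/2) = 461.58333^(1.5) = 9916.88275
g₁ = m₃ / m₂^(3/2) = -15180.00000 / 9916.88275 ≈ -1.531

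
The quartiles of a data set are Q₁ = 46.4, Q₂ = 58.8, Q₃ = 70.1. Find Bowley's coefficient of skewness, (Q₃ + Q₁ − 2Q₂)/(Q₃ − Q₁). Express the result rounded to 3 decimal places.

numerator: Q₃ + Q₁ − 2Q₂ = 70.1 + 46.4 − 2×58.8 = -1.1000
denominator: Q₃ − Q₁ = 70.1 − 46.4 = 23.7000
Bowley skewness = -1.1000 / 23.7000 ≈ -0.046

-0.046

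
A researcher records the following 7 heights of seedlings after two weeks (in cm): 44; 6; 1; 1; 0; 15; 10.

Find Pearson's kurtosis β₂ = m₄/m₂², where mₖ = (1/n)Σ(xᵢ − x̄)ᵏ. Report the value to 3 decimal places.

x̄ = 11.0000
Σ(xᵢ − x̄)² = 1452.0000 ⇒ m₂ = 207.42857
Σ(xᵢ − x̄)⁴ = 1221444.0000 ⇒ m₄ = 174492.00000
m₂² = 43026.61224
β₂ = m₄/m₂² = 174492.00000 / 43026.61224 ≈ 4.055

4.055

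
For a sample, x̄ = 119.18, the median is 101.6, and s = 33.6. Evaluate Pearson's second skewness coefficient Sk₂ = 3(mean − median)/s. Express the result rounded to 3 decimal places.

1.570

Sk₂ = 3(119.18 − 101.6) / 33.6 = 3 × 17.5800 / 33.6
    = 52.7400 / 33.6 ≈ 1.570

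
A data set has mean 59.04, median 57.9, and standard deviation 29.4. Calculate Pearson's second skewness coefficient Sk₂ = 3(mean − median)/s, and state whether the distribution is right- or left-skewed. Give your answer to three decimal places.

Sk₂ = 3(59.04 − 57.9) / 29.4 = 3 × 1.1400 / 29.4
    = 3.4200 / 29.4 ≈ 0.116
Sk₂ > 0 ⇒ mean > median ⇒ right-skewed (positive skew).

0.116, right-skewed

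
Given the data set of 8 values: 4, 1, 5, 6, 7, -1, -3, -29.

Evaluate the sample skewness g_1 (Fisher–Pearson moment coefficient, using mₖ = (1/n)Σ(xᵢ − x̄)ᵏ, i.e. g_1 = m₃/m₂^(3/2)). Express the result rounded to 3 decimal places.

x̄ = (4 + 1 + 5 + 6 + 7 - 1 - 3 - 29) / 8 = -1.2500
deviations (xᵢ − x̄): 5.2500, 2.2500, 6.2500, 7.2500, 8.2500, 0.2500, -1.7500, -27.7500
Σ(xᵢ − x̄)² = 965.5000 ⇒ m₂ = 965.5000/8 = 120.68750
Σ(xᵢ − x̄)³ = -20031.7500 ⇒ m₃ = -20031.7500/8 = -2503.96875
m₂^(3/2) = 120.68750^(1.5) = 1325.84708
g_1 = m₃ / m₂^(3/2) = -2503.96875 / 1325.84708 ≈ -1.889

-1.889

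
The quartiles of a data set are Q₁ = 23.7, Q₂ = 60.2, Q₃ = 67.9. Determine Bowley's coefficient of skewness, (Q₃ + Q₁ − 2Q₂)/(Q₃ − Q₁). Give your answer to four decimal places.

-0.6516

numerator: Q₃ + Q₁ − 2Q₂ = 67.9 + 23.7 − 2×60.2 = -28.8000
denominator: Q₃ − Q₁ = 67.9 − 23.7 = 44.2000
Bowley skewness = -28.8000 / 44.2000 ≈ -0.6516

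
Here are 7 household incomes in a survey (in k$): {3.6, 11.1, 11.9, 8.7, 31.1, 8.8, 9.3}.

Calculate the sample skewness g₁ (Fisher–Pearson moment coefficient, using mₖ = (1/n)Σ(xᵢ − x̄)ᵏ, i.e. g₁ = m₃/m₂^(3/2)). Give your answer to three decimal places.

x̄ = (3.6 + 11.1 + 11.9 + 8.7 + 31.1 + 8.8 + 9.3) / 7 = 12.0714
deviations (xᵢ − x̄): -8.4714, -0.9714, -0.1714, -3.3714, 19.0286, -3.2714, -2.7714
Σ(xᵢ − x̄)² = 464.5743 ⇒ m₂ = 464.5743/7 = 66.36776
Σ(xᵢ − x̄)³ = 6186.4948 ⇒ m₃ = 6186.4948/7 = 883.78497
m₂^(3/2) = 66.36776^(1.5) = 540.67426
g₁ = m₃ / m₂^(3/2) = 883.78497 / 540.67426 ≈ 1.635

1.635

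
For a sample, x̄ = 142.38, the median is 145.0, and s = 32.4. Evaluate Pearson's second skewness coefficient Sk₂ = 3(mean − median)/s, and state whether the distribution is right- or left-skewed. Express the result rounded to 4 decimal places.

-0.2426, left-skewed

Sk₂ = 3(142.38 − 145.0) / 32.4 = 3 × -2.6200 / 32.4
    = -7.8600 / 32.4 ≈ -0.2426
Sk₂ < 0 ⇒ mean < median ⇒ left-skewed (negative skew).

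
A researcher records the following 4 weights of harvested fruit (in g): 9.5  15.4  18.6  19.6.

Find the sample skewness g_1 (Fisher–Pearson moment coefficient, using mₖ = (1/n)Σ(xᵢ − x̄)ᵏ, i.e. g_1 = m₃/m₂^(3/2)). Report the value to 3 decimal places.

-0.689

x̄ = (9.5 + 15.4 + 18.6 + 19.6) / 4 = 15.7750
deviations (xᵢ − x̄): -6.2750, -0.3750, 2.8250, 3.8250
Σ(xᵢ − x̄)² = 62.1275 ⇒ m₂ = 62.1275/4 = 15.53188
Σ(xᵢ − x̄)³ = -168.6274 ⇒ m₃ = -168.6274/4 = -42.15684
m₂^(3/2) = 15.53188^(1.5) = 61.21190
g_1 = m₃ / m₂^(3/2) = -42.15684 / 61.21190 ≈ -0.689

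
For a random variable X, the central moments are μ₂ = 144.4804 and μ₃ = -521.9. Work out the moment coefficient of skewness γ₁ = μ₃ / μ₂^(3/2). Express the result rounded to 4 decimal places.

σ = √μ₂ = √144.4804 = 12.02000
σ³ = μ₂^(3/2) = 1736.65441
γ₁ = μ₃/σ³ = -521.9 / 1736.65441 ≈ -0.3005

-0.3005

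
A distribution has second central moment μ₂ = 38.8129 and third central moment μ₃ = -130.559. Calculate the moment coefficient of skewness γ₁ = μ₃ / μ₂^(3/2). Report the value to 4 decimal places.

σ = √μ₂ = √38.8129 = 6.23000
σ³ = μ₂^(3/2) = 241.80437
γ₁ = μ₃/σ³ = -130.559 / 241.80437 ≈ -0.5399

-0.5399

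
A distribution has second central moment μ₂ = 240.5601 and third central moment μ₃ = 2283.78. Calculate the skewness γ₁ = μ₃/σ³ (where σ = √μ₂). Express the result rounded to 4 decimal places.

σ = √μ₂ = √240.5601 = 15.51000
σ³ = μ₂^(3/2) = 3731.08715
γ₁ = μ₃/σ³ = 2283.78 / 3731.08715 ≈ 0.6121

0.6121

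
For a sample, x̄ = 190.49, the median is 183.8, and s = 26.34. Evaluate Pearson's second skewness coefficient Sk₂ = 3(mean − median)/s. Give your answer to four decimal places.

Sk₂ = 3(190.49 − 183.8) / 26.34 = 3 × 6.6900 / 26.34
    = 20.0700 / 26.34 ≈ 0.7620

0.7620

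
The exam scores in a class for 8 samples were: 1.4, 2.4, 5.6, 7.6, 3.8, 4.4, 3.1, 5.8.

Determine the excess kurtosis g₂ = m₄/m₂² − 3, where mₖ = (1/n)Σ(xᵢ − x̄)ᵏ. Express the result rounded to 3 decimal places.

x̄ = 4.2625
Σ(xᵢ − x̄)² = 28.5387 ⇒ m₂ = 3.56734
Σ(xᵢ − x̄)⁴ = 213.9093 ⇒ m₄ = 26.73866
m₂² = 12.72594
g₂ = m₄/m₂² − 3 = 2.10111 − 3 ≈ -0.899

-0.899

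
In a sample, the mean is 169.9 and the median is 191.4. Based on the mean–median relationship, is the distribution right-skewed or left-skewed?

mean − median = 169.9 − 191.4 = -21.5
mean < median ⇒ the longer tail is on the left ⇒ left-skewed (negatively skewed).

left-skewed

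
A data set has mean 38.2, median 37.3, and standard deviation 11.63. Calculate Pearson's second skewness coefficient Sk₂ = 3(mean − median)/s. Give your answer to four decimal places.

0.2322

Sk₂ = 3(38.2 − 37.3) / 11.63 = 3 × 0.9000 / 11.63
    = 2.7000 / 11.63 ≈ 0.2322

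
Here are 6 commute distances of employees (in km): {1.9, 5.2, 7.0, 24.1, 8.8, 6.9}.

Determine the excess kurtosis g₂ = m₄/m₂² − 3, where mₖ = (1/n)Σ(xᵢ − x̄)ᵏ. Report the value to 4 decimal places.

x̄ = 8.9833
Σ(xᵢ − x̄)² = 301.3083 ⇒ m₂ = 50.21806
Σ(xᵢ − x̄)⁴ = 54975.0536 ⇒ m₄ = 9162.50894
m₂² = 2521.85310
g₂ = m₄/m₂² − 3 = 3.63324 − 3 ≈ 0.6332

0.6332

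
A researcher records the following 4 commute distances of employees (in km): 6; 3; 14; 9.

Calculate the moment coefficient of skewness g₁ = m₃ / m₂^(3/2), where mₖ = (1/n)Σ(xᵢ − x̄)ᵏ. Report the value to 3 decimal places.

x̄ = (6 + 3 + 14 + 9) / 4 = 8.0000
deviations (xᵢ − x̄): -2.0000, -5.0000, 6.0000, 1.0000
Σ(xᵢ − x̄)² = 66.0000 ⇒ m₂ = 66.0000/4 = 16.50000
Σ(xᵢ − x̄)³ = 84.0000 ⇒ m₃ = 84.0000/4 = 21.00000
m₂^(3/2) = 16.50000^(1.5) = 67.02332
g₁ = m₃ / m₂^(3/2) = 21.00000 / 67.02332 ≈ 0.313

0.313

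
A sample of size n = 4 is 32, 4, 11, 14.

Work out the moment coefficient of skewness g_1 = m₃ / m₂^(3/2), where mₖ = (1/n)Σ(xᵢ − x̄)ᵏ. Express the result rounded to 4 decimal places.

0.7253

x̄ = (32 + 4 + 11 + 14) / 4 = 15.2500
deviations (xᵢ − x̄): 16.7500, -11.2500, -4.2500, -1.2500
Σ(xᵢ − x̄)² = 426.7500 ⇒ m₂ = 426.7500/4 = 106.68750
Σ(xᵢ − x̄)³ = 3196.8750 ⇒ m₃ = 3196.8750/4 = 799.21875
m₂^(3/2) = 106.68750^(1.5) = 1101.97136
g_1 = m₃ / m₂^(3/2) = 799.21875 / 1101.97136 ≈ 0.7253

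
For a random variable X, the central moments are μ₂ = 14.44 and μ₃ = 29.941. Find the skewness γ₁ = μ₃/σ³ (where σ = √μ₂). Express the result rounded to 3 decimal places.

σ = √μ₂ = √14.44 = 3.80000
σ³ = μ₂^(3/2) = 54.87200
γ₁ = μ₃/σ³ = 29.941 / 54.87200 ≈ 0.546

0.546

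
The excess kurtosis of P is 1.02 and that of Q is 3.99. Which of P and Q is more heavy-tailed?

Q

Higher excess kurtosis ⇒ heavier tails relative to the normal distribution.
1.02 vs 3.99: the larger is 3.99, so Q has heavier tails.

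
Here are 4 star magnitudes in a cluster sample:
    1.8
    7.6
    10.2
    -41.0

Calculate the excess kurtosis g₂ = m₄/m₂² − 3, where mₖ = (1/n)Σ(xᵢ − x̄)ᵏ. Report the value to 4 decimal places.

x̄ = -5.3500
Σ(xᵢ − x̄)² = 1731.5500 ⇒ m₂ = 432.88750
Σ(xᵢ − x̄)⁴ = 1704450.0885 ⇒ m₄ = 426112.52213
m₂² = 187391.58766
g₂ = m₄/m₂² − 3 = 2.27391 − 3 ≈ -0.7261

-0.7261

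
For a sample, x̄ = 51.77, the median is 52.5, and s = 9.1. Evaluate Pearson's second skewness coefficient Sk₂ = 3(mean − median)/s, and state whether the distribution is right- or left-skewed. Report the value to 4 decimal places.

-0.2407, left-skewed

Sk₂ = 3(51.77 − 52.5) / 9.1 = 3 × -0.7300 / 9.1
    = -2.1900 / 9.1 ≈ -0.2407
Sk₂ < 0 ⇒ mean < median ⇒ left-skewed (negative skew).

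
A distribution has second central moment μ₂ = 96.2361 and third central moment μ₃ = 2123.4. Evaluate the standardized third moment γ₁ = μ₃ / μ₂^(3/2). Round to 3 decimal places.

2.249

σ = √μ₂ = √96.2361 = 9.81000
σ³ = μ₂^(3/2) = 944.07614
γ₁ = μ₃/σ³ = 2123.4 / 944.07614 ≈ 2.249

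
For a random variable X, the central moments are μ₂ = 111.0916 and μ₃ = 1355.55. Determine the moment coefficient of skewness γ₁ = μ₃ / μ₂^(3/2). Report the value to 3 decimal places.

1.158

σ = √μ₂ = √111.0916 = 10.54000
σ³ = μ₂^(3/2) = 1170.90546
γ₁ = μ₃/σ³ = 1355.55 / 1170.90546 ≈ 1.158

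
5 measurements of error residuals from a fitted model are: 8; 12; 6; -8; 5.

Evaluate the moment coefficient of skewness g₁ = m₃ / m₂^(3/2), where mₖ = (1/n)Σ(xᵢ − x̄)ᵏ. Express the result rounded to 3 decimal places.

-1.014

x̄ = (8 + 12 + 6 - 8 + 5) / 5 = 4.6000
deviations (xᵢ − x̄): 3.4000, 7.4000, 1.4000, -12.6000, 0.4000
Σ(xᵢ − x̄)² = 227.2000 ⇒ m₂ = 227.2000/5 = 45.44000
Σ(xᵢ − x̄)³ = -1553.0400 ⇒ m₃ = -1553.0400/5 = -310.60800
m₂^(3/2) = 45.44000^(1.5) = 306.30740
g₁ = m₃ / m₂^(3/2) = -310.60800 / 306.30740 ≈ -1.014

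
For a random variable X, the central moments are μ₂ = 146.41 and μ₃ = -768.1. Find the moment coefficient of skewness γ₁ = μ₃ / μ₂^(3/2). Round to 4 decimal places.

σ = √μ₂ = √146.41 = 12.10000
σ³ = μ₂^(3/2) = 1771.56100
γ₁ = μ₃/σ³ = -768.1 / 1771.56100 ≈ -0.4336

-0.4336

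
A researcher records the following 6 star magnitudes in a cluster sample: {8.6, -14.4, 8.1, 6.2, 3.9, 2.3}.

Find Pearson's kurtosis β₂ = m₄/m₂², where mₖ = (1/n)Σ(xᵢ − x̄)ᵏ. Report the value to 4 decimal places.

3.6521

x̄ = 2.4500
Σ(xᵢ − x̄)² = 369.8550 ⇒ m₂ = 61.64250
Σ(xᵢ − x̄)⁴ = 83263.7484 ⇒ m₄ = 13877.29141
m₂² = 3799.79781
β₂ = m₄/m₂² = 13877.29141 / 3799.79781 ≈ 3.6521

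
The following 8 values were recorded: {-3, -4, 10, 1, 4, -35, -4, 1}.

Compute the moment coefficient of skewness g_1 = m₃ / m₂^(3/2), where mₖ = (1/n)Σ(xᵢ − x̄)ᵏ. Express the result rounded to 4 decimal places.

x̄ = (-3 - 4 + 10 + 1 + 4 - 35 - 4 + 1) / 8 = -3.7500
deviations (xᵢ − x̄): 0.7500, -0.2500, 13.7500, 4.7500, 7.7500, -31.2500, -0.2500, 4.7500
Σ(xᵢ − x̄)² = 1271.5000 ⇒ m₂ = 1271.5000/8 = 158.93750
Σ(xᵢ − x̄)³ = -27237.7500 ⇒ m₃ = -27237.7500/8 = -3404.71875
m₂^(3/2) = 158.93750^(1.5) = 2003.73169
g_1 = m₃ / m₂^(3/2) = -3404.71875 / 2003.73169 ≈ -1.6992

-1.6992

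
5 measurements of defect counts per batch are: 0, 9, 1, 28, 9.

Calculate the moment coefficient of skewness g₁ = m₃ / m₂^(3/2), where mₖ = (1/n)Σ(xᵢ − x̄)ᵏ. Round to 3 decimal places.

0.987

x̄ = (0 + 9 + 1 + 28 + 9) / 5 = 9.4000
deviations (xᵢ − x̄): -9.4000, -0.4000, -8.4000, 18.6000, -0.4000
Σ(xᵢ − x̄)² = 505.2000 ⇒ m₂ = 505.2000/5 = 101.04000
Σ(xᵢ − x̄)³ = 5011.4400 ⇒ m₃ = 5011.4400/5 = 1002.28800
m₂^(3/2) = 101.04000^(1.5) = 1015.64049
g₁ = m₃ / m₂^(3/2) = 1002.28800 / 1015.64049 ≈ 0.987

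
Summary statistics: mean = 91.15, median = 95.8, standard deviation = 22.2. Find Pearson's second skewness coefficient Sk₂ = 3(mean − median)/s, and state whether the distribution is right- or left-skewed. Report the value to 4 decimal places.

Sk₂ = 3(91.15 − 95.8) / 22.2 = 3 × -4.6500 / 22.2
    = -13.9500 / 22.2 ≈ -0.6284
Sk₂ < 0 ⇒ mean < median ⇒ left-skewed (negative skew).

-0.6284, left-skewed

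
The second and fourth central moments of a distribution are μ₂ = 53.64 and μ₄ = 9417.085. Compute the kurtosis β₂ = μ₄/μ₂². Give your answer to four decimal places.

3.2729

μ₂² = 53.64² = 2877.24960
μ₄/μ₂² = 9417.085 / 2877.24960 = 3.27295
β₂ ≈ 3.2729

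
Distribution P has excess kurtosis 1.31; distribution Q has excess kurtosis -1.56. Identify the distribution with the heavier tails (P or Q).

Higher excess kurtosis ⇒ heavier tails relative to the normal distribution.
1.31 vs -1.56: the larger is 1.31, so P has heavier tails. (P is leptokurtic — heavier-than-normal tails; the other is platykurtic.)

P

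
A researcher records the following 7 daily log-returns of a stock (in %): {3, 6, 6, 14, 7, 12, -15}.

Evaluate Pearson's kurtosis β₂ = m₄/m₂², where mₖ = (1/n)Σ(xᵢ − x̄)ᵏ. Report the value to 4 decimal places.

x̄ = 4.7143
Σ(xᵢ − x̄)² = 539.4286 ⇒ m₂ = 77.06122
Σ(xᵢ − x̄)⁴ = 161344.9213 ⇒ m₄ = 23049.27447
m₂² = 5938.43232
β₂ = m₄/m₂² = 23049.27447 / 5938.43232 ≈ 3.8814

3.8814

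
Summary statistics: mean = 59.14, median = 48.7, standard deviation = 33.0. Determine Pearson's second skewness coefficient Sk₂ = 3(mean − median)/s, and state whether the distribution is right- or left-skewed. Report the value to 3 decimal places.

Sk₂ = 3(59.14 − 48.7) / 33.0 = 3 × 10.4400 / 33.0
    = 31.3200 / 33.0 ≈ 0.949
Sk₂ > 0 ⇒ mean > median ⇒ right-skewed (positive skew).

0.949, right-skewed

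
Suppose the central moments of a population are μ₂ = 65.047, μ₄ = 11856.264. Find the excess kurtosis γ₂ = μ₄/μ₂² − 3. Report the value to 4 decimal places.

-0.1978

μ₂² = 65.047² = 4231.11221
μ₄/μ₂² = 11856.264 / 4231.11221 = 2.80216
γ₂ = 2.80216 − 3 ≈ -0.1978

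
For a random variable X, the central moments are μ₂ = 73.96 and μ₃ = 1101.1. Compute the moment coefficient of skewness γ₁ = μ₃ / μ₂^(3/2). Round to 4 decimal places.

σ = √μ₂ = √73.96 = 8.60000
σ³ = μ₂^(3/2) = 636.05600
γ₁ = μ₃/σ³ = 1101.1 / 636.05600 ≈ 1.7311

1.7311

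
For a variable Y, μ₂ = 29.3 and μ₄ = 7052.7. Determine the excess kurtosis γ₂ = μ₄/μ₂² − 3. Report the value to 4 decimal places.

μ₂² = 29.3² = 858.49000
μ₄/μ₂² = 7052.7 / 858.49000 = 8.21524
γ₂ = 8.21524 − 3 ≈ 5.2152

5.2152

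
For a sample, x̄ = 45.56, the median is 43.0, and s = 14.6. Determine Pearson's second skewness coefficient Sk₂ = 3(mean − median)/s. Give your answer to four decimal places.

0.5260

Sk₂ = 3(45.56 − 43.0) / 14.6 = 3 × 2.5600 / 14.6
    = 7.6800 / 14.6 ≈ 0.5260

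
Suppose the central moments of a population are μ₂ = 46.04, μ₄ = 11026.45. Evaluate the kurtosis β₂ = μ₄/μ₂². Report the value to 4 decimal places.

μ₂² = 46.04² = 2119.68160
μ₄/μ₂² = 11026.45 / 2119.68160 = 5.20194
β₂ ≈ 5.2019

5.2019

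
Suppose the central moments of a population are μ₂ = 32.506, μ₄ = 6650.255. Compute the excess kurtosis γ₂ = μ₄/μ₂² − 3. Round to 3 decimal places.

μ₂² = 32.506² = 1056.64004
μ₄/μ₂² = 6650.255 / 1056.64004 = 6.29378
γ₂ = 6.29378 − 3 ≈ 3.294

3.294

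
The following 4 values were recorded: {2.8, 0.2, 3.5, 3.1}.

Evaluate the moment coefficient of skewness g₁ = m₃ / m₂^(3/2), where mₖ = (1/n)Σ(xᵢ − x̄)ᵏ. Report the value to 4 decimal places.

-1.0275

x̄ = (2.8 + 0.2 + 3.5 + 3.1) / 4 = 2.4000
deviations (xᵢ − x̄): 0.4000, -2.2000, 1.1000, 0.7000
Σ(xᵢ − x̄)² = 6.7000 ⇒ m₂ = 6.7000/4 = 1.67500
Σ(xᵢ − x̄)³ = -8.9100 ⇒ m₃ = -8.9100/4 = -2.22750
m₂^(3/2) = 1.67500^(1.5) = 2.16782
g₁ = m₃ / m₂^(3/2) = -2.22750 / 2.16782 ≈ -1.0275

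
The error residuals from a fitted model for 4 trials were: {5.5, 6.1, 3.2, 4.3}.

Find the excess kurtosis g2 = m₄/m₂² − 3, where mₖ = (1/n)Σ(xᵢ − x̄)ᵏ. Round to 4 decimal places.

x̄ = 4.7750
Σ(xᵢ − x̄)² = 4.9875 ⇒ m₂ = 1.24687
Σ(xᵢ − x̄)⁴ = 9.5629 ⇒ m₄ = 2.39073
m₂² = 1.55470
g2 = m₄/m₂² − 3 = 1.53774 − 3 ≈ -1.4623

-1.4623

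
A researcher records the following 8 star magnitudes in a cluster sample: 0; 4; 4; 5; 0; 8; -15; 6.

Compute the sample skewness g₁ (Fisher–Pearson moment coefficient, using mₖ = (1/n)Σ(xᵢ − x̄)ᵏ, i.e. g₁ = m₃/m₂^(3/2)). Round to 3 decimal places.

x̄ = (0 + 4 + 4 + 5 + 0 + 8 - 15 + 6) / 8 = 1.5000
deviations (xᵢ − x̄): -1.5000, 2.5000, 2.5000, 3.5000, -1.5000, 6.5000, -16.5000, 4.5000
Σ(xᵢ − x̄)² = 364.0000 ⇒ m₂ = 364.0000/8 = 45.50000
Σ(xᵢ − x̄)³ = -4059.0000 ⇒ m₃ = -4059.0000/8 = -507.37500
m₂^(3/2) = 45.50000^(1.5) = 306.91428
g₁ = m₃ / m₂^(3/2) = -507.37500 / 306.91428 ≈ -1.653

-1.653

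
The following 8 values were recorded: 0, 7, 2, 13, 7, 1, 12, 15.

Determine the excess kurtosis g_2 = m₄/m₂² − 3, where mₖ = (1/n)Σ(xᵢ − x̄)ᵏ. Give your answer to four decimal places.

x̄ = 7.1250
Σ(xᵢ − x̄)² = 234.8750 ⇒ m₂ = 29.35938
Σ(xᵢ − x̄)⁴ = 10276.5254 ⇒ m₄ = 1284.56567
m₂² = 861.97290
g_2 = m₄/m₂² − 3 = 1.49026 − 3 ≈ -1.5097

-1.5097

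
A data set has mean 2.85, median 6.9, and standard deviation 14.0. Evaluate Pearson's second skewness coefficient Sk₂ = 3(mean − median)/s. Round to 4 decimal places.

Sk₂ = 3(2.85 − 6.9) / 14.0 = 3 × -4.0500 / 14.0
    = -12.1500 / 14.0 ≈ -0.8679

-0.8679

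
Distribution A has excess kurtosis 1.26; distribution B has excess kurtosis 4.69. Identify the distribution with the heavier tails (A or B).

Higher excess kurtosis ⇒ heavier tails relative to the normal distribution.
1.26 vs 4.69: the larger is 4.69, so B has heavier tails.

B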